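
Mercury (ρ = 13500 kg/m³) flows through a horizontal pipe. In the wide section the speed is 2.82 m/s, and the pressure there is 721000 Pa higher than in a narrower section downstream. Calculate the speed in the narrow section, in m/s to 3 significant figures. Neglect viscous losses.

v₂ ≈ 10.7 m/s

With h₁ = h₂, rearranging Bernoulli gives v₂ = √(v₁² + 2ΔP/ρ).
v₂ = √(2.82² + 2·721000/13500) = √(7.95 + 107) = 10.7 m/s.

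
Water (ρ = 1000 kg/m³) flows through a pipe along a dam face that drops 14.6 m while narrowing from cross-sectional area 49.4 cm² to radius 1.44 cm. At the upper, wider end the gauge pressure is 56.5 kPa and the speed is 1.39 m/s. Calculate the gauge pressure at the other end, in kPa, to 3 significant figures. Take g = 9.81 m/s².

P₂ ≈ 145 kPa

By continuity, v₂ = v₁·A₁/A₂ = 1.39·(49.4/6.51) = 10.5 m/s.
Bernoulli: P₁ + ½ρv₁² + ρg h₁ = P₂ + ½ρv₂² + ρg h₂, so P₂ = P₁ + ½ρ(v₁² − v₂²) − ρg(h₂ − h₁).
P₂ = 56500 + ½·1000·(1.39² − 10.5²) − 1000·9.81·(−14.6) = 56500 + (-54600) − (-143000) = 145000 Pa.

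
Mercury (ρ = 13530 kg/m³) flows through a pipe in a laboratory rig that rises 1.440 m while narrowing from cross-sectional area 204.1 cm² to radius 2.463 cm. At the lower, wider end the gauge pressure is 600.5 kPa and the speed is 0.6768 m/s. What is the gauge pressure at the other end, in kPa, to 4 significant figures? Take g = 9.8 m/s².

Mass conservation (A₁v₁ = A₂v₂) gives v₂ = 0.6768 × 204.1/19.06 = 7.248 m/s.
Applying Bernoulli between the two ends and solving for P₂: P₂ = P₁ + ½ρ(v₁² − v₂²) − ρgΔh.
P₂ = 600500 + ½·13530·(0.6768² − 7.248²) − 13530·9.8·(+1.440) = 600500 + (-352300) − (190900) = 57260 Pa.

57.26 kPa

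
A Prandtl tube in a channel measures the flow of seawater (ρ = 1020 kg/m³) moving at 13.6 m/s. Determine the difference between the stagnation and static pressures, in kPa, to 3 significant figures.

ΔP ≈ 94.3 kPa

The dynamic pressure equals the rise in static pressure at the stagnation point: ΔP = ½ρv².
ΔP = ½·1020·13.6² = 94300 Pa.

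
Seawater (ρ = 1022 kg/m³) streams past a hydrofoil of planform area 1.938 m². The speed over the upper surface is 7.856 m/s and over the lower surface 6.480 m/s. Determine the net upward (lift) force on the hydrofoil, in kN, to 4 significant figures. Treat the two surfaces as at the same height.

F ≈ 19.54 kN

From P + ½ρv² = const at equal height, P_low − P_up = ½ρ(v_up² − v_low²).
ΔP = ½·1022·(7.856² − 6.480²) = 10080 Pa.
Lift = ΔP · A = 10080 × 1.938 = 19540 N.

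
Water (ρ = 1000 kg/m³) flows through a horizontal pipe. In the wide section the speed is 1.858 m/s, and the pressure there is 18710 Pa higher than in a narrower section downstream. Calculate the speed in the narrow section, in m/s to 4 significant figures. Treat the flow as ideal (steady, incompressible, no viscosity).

v₂ ≈ 6.393 m/s

With h₁ = h₂, rearranging Bernoulli gives v₂ = √(v₁² + 2ΔP/ρ).
v₂ = √(1.858² + 2·18710/1000) = √(3.452 + 37.42) = 6.393 m/s.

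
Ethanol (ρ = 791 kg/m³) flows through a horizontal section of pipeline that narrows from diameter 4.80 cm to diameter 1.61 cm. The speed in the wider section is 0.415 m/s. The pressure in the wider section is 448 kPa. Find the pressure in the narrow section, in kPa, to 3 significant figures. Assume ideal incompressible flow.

P₂ ≈ 443 kPa

The volume flow rate is constant, so v₂ = (A₁/A₂)v₁ = (18.1/2.04)·0.415 = 3.69 m/s.
Along the horizontal streamline, P + ½ρv² is constant.
P₂ = P₁ − ½ρ(v₂² − v₁²) = 448000 − ½·791·(3.69² − 0.415²) = 448000 − 5310 = 443000 Pa.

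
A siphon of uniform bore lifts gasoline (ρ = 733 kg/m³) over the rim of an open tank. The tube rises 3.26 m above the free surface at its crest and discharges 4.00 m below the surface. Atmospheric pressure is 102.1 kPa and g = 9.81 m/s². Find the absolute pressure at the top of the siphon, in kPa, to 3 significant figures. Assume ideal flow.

49.9 kPa

The outlet speed comes from Torricelli: v = √(2g·4.00) = 8.86 m/s.
Continuity keeps v the same throughout the tube; from surface to crest, P_atm + 0 = P_top + ½ρv² + ρg·h_top.
P_top = 102100 − ½·733·8.86² − 733·9.81·3.26 = 49900 Pa.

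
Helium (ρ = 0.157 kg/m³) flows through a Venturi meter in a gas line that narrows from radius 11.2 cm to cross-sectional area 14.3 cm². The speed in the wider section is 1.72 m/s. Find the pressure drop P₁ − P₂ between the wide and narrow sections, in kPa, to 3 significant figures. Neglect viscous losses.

The volume flow rate is constant, so v₂ = (A₁/A₂)v₁ = (394/14.3)·1.72 = 47.4 m/s.
Along the horizontal streamline, P + ½ρv² is constant.
P₁ − P₂ = ½·0.157·(47.4² − 1.72²) = ½·0.157·2240 = 176 Pa.

ΔP = 0.176 kPa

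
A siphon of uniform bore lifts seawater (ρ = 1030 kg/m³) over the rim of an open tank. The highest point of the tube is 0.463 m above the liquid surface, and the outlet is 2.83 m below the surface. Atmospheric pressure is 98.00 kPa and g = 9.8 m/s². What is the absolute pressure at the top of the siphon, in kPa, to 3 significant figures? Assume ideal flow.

P_top ≈ 64.8 kPa

Bernoulli surface→outlet gives ½v² = g·h_out, so v = √(2·9.8·2.83) = 7.45 m/s.
Continuity keeps v the same throughout the tube; from surface to crest, P_atm + 0 = P_top + ½ρv² + ρg·h_top.
P_top = 98000 − ½·1030·7.45² − 1030·9.8·0.463 = 64800 Pa.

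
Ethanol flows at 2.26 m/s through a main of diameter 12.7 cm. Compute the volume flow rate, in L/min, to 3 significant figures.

Q = 1720 L/min

Q = A·v = 0.0127 m² × 2.26 m/s = 0.0286 m³/s.
Converting: 0.0286 m³/s × 60000 = 1720 L/min.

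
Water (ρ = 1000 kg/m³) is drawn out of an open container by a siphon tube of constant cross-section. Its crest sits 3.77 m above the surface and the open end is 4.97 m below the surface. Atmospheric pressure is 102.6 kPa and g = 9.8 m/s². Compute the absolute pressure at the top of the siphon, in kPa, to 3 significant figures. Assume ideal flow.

P_top = 16.9 kPa

The outlet speed comes from Torricelli: v = √(2g·4.97) = 9.87 m/s.
With constant cross-section the crest speed equals v; applying Bernoulli from the surface up to the crest, P_top = P_atm − ½ρv² − ρg·h_top.
P_top = 102600 − ½·1000·9.87² − 1000·9.8·3.77 = 16900 Pa.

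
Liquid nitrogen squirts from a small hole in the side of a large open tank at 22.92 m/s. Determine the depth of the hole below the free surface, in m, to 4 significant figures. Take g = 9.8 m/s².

h ≈ 26.80 m

For a small hole in a large open tank, ½v² = gh, giving h = v²/(2g).
h = 22.92²/(2·9.8) = 525.3/19.60 = 26.80 m.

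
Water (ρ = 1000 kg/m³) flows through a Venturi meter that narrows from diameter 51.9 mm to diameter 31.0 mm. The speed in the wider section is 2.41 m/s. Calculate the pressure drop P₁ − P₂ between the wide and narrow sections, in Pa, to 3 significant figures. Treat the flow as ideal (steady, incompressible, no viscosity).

By continuity, v₂ = v₁·A₁/A₂ = 2.41·(21.2/7.55) = 6.76 m/s.
Bernoulli (h₁ = h₂): P₁ − P₂ = ½ρ(v₂² − v₁²).
P₁ − P₂ = ½·1000·(6.76² − 2.41²) = ½·1000·39.8 = 19900 Pa.

ΔP ≈ 19900 Pa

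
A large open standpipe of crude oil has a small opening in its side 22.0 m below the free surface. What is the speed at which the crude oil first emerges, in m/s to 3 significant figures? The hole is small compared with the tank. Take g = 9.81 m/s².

v = 20.8 m/s

Torricelli's result v = √(2gh) gives v = √(2·9.81·22.0) = 20.8 m/s.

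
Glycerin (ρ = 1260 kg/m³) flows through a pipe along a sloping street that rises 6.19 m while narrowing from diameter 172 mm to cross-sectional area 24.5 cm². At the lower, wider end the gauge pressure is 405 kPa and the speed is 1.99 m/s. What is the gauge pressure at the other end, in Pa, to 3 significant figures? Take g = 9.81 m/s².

P₂ ≈ 107000 Pa

Mass conservation (A₁v₁ = A₂v₂) gives v₂ = 1.99 × 232/24.5 = 18.9 m/s.
Applying Bernoulli between the two ends and solving for P₂: P₂ = P₁ + ½ρ(v₁² − v₂²) − ρgΔh.
P₂ = 405000 + ½·1260·(1.99² − 18.9²) − 1260·9.81·(+6.19) = 405000 + (-222000) − (76500) = 107000 Pa.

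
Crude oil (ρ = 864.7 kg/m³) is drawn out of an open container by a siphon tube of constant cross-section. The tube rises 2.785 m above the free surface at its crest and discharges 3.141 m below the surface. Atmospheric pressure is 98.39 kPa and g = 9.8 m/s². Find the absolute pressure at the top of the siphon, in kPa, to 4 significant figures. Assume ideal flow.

P_top ≈ 48.17 kPa

From the surface to the outlet (both open to atmosphere, surface at rest): v = √(2g·h_out) = √(2·9.8·3.141) = 7.846 m/s.
With constant cross-section the crest speed equals v; applying Bernoulli from the surface up to the crest, P_top = P_atm − ½ρv² − ρg·h_top.
P_top = 98390 − ½·864.7·7.846² − 864.7·9.8·2.785 = 48170 Pa.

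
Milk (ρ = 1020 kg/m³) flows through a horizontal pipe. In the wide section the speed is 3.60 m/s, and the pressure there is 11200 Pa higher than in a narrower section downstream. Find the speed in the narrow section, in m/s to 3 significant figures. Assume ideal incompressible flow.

With h₁ = h₂, rearranging Bernoulli gives v₂ = √(v₁² + 2ΔP/ρ).
v₂ = √(3.60² + 2·11200/1020) = √(13.0 + 22.0) = 5.91 m/s.

v₂ ≈ 5.91 m/s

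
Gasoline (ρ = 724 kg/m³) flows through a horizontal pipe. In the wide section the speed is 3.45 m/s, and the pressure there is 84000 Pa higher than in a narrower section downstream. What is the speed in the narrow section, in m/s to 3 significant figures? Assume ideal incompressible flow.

15.6 m/s

Along the level pipe P + ½ρv² is conserved, hence v₂² = v₁² + 2(P₁ − P₂)/ρ.
v₂ = √(3.45² + 2·84000/724) = √(11.9 + 232) = 15.6 m/s.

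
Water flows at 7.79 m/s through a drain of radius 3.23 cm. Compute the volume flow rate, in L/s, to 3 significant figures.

Q = 25.5 L/s

Q = A·v = 0.00328 m² × 7.79 m/s = 0.0255 m³/s.
Converting: 0.0255 m³/s × 1000 = 25.5 L/s.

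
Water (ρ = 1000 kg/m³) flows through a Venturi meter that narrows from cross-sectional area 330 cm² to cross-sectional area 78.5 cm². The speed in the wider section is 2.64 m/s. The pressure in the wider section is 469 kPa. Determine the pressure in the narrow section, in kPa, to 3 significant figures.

The volume flow rate is constant, so v₂ = (A₁/A₂)v₁ = (330/78.5)·2.64 = 11.1 m/s.
With no height change, Bernoulli's equation is P₁ + ½ρv₁² = P₂ + ½ρv₂².
P₂ = P₁ − ½ρ(v₂² − v₁²) = 469000 − ½·1000·(11.1² − 2.64²) = 469000 − 58100 = 411000 Pa.

P₂ ≈ 411 kPa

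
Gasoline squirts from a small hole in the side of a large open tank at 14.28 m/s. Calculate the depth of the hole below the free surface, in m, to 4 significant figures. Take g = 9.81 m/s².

h = 10.39 m

For a small hole in a large open tank, ½v² = gh, giving h = v²/(2g).
h = 14.28²/(2·9.81) = 203.9/19.62 = 10.39 m.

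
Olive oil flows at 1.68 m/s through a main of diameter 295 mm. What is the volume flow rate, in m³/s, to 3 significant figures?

Q = A·v = 0.0683 m² × 1.68 m/s = 0.115 m³/s.

Q = 0.115 m³/s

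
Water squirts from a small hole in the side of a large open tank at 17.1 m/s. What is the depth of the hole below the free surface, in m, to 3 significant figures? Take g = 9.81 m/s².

h ≈ 14.9 m

Torricelli: v = √(2gh), so h = v²/(2g).
h = 17.1²/(2·9.81) = 292/19.62 = 14.9 m.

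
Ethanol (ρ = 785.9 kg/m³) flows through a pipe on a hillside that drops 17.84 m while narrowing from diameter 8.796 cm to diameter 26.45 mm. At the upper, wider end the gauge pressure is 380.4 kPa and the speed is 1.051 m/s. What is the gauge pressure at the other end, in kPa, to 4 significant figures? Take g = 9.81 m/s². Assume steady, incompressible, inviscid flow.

465.3 kPa

The volume flow rate is constant, so v₂ = (A₁/A₂)v₁ = (60.77/5.495)·1.051 = 11.62 m/s.
Energy conservation along the streamline gives P₂ = P₁ − ½ρ(v₂² − v₁²) − ρg(h₂ − h₁).
P₂ = 380400 + ½·785.9·(1.051² − 11.62²) − 785.9·9.81·(−17.84) = 380400 + (-52650) − (-137500) = 465300 Pa.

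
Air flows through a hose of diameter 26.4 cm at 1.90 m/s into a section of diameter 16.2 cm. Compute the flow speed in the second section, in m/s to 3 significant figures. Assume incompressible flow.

v₂ = 5.05 m/s

The volume flow rate is constant, so v₂ = (A₁/A₂)v₁ = (547/206)·1.90 = 5.05 m/s.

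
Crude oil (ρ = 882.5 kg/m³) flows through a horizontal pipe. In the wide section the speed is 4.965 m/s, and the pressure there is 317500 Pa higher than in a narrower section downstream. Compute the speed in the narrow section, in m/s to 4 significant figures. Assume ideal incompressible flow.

Along the level pipe P + ½ρv² is conserved, hence v₂² = v₁² + 2(P₁ − P₂)/ρ.
v₂ = √(4.965² + 2·317500/882.5) = √(24.65 + 719.5) = 27.28 m/s.

v₂ = 27.28 m/s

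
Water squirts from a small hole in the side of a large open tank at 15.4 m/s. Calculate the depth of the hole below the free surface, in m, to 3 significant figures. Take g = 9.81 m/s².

12.1 m

Inverting v = √(2gh) gives h = v² / 2g.
h = 15.4²/(2·9.81) = 237/19.62 = 12.1 m.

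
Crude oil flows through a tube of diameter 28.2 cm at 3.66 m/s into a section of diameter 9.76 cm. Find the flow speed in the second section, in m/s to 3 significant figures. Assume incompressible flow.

Continuity gives A₁v₁ = A₂v₂, so v₂ = (625 cm²)/(74.8 cm²) × 3.66 m/s = 30.6 m/s.

30.6 m/s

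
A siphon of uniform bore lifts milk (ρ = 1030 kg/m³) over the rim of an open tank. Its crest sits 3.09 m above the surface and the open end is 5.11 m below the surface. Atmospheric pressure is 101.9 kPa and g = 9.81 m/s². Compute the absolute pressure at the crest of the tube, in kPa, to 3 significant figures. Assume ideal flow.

P_top = 19.0 kPa

From the surface to the outlet (both open to atmosphere, surface at rest): v = √(2g·h_out) = √(2·9.81·5.11) = 10.0 m/s.
Continuity keeps v the same throughout the tube; from surface to crest, P_atm + 0 = P_top + ½ρv² + ρg·h_top.
P_top = 101900 − ½·1030·10.0² − 1030·9.81·3.09 = 19000 Pa.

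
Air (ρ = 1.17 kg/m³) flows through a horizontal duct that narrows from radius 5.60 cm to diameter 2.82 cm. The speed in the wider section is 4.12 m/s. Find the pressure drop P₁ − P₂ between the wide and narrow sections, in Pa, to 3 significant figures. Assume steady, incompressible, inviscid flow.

ΔP = 2460 Pa

Mass conservation (A₁v₁ = A₂v₂) gives v₂ = 4.12 × 98.5/6.25 = 65.0 m/s.
Bernoulli (h₁ = h₂): P₁ − P₂ = ½ρ(v₂² − v₁²).
P₁ − P₂ = ½·1.17·(65.0² − 4.12²) = ½·1.17·4210 = 2460 Pa.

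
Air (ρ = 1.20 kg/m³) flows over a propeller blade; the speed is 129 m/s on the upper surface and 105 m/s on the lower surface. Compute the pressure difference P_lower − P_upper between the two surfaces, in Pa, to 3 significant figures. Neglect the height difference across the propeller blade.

ΔP ≈ 3370 Pa

With negligible Δh, P + ½ρv² is constant, so P_low − P_up = ½ρ(v_up² − v_low²).
ΔP = ½·1.20·(129² − 105²) = 3370 Pa.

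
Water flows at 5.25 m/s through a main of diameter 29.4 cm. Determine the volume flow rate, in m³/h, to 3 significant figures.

Q = A·v = 0.0679 m² × 5.25 m/s = 0.356 m³/s.
Converting: 0.356 m³/s × 3600 = 1280 m³/h.

Q ≈ 1280 m³/h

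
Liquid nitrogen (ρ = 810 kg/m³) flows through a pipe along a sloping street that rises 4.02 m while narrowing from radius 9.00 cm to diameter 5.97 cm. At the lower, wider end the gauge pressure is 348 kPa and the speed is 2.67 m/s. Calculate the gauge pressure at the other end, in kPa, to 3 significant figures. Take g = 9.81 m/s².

80.3 kPa

The volume flow rate is constant, so v₂ = (A₁/A₂)v₁ = (254/28.0)·2.67 = 24.3 m/s.
Energy conservation along the streamline gives P₂ = P₁ − ½ρ(v₂² − v₁²) − ρg(h₂ − h₁).
P₂ = 348000 + ½·810·(2.67² − 24.3²) − 810·9.81·(+4.02) = 348000 + (-236000) − (31900) = 80300 Pa.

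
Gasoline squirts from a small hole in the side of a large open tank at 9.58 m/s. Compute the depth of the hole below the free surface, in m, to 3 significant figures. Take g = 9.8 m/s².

Inverting v = √(2gh) gives h = v² / 2g.
h = 9.58²/(2·9.8) = 91.8/19.60 = 4.68 m.

h ≈ 4.68 m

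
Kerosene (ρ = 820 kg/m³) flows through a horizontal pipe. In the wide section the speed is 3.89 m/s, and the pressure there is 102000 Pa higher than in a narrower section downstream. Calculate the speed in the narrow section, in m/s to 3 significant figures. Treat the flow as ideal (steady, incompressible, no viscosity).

Horizontal Bernoulli: P₁ + ½ρv₁² = P₂ + ½ρv₂², so v₂² = v₁² + 2(P₁ − P₂)/ρ.
v₂ = √(3.89² + 2·102000/820) = √(15.1 + 249) = 16.2 m/s.

v₂ = 16.2 m/s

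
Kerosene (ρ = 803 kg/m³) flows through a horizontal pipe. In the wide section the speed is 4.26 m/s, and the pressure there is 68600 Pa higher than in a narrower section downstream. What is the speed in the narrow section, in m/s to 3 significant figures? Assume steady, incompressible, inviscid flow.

Along the level pipe P + ½ρv² is conserved, hence v₂² = v₁² + 2(P₁ − P₂)/ρ.
v₂ = √(4.26² + 2·68600/803) = √(18.1 + 171) = 13.7 m/s.

13.7 m/s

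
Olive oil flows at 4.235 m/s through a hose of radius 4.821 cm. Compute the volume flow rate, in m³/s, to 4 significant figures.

Q ≈ 0.03092 m³/s

Q = A·v = 0.007302 m² × 4.235 m/s = 0.03092 m³/s.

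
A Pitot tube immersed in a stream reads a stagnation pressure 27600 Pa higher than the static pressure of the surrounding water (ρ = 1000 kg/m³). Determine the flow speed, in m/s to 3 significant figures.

At the stagnation point the flow is brought to rest, so Bernoulli gives P_stag − P_static = ½ρv².
v = √(2ΔP/ρ) = √(2·27600/1000) = 7.43 m/s.

v = 7.43 m/s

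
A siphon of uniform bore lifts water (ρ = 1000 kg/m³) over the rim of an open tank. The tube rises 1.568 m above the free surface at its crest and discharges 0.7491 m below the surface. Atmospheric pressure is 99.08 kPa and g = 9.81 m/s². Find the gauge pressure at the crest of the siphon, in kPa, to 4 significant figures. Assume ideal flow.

P_gauge ≈ -22.73 kPa

From the surface to the outlet (both open to atmosphere, surface at rest): v = √(2g·h_out) = √(2·9.81·0.7491) = 3.834 m/s.
The bore is uniform, so the speed at the crest is the same v. Bernoulli surface→crest: P_atm = P_top + ½ρv² + ρg·h_top.
P_top = 99080 − ½·1000·3.834² − 1000·9.81·1.568 = 76350 Pa. So P_gauge = P_top − P_atm = -22730 Pa.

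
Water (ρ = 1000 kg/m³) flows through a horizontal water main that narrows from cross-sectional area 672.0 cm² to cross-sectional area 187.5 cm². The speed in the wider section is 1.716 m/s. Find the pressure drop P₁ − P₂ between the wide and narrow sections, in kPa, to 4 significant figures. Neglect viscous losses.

ΔP ≈ 17.44 kPa

The volume flow rate is constant, so v₂ = (A₁/A₂)v₁ = (672.0/187.5)·1.716 = 6.150 m/s.
The pipe is horizontal, so Bernoulli reduces to P₁ + ½ρv₁² = P₂ + ½ρv₂².
P₁ − P₂ = ½·1000·(6.150² − 1.716²) = ½·1000·34.88 = 17440 Pa.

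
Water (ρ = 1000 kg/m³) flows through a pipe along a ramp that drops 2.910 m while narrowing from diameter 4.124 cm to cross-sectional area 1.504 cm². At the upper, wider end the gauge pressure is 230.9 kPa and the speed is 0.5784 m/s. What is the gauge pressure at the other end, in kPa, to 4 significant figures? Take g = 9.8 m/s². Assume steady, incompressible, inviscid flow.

The volume flow rate is constant, so v₂ = (A₁/A₂)v₁ = (13.36/1.504)·0.5784 = 5.137 m/s.
Energy conservation along the streamline gives P₂ = P₁ − ½ρ(v₂² − v₁²) − ρg(h₂ − h₁).
P₂ = 230900 + ½·1000·(0.5784² − 5.137²) − 1000·9.8·(−2.910) = 230900 + (-13030) − (-28520) = 246400 Pa.

P₂ ≈ 246.4 kPa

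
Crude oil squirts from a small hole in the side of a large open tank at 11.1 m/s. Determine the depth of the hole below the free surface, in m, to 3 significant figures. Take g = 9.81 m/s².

h ≈ 6.28 m

Inverting v = √(2gh) gives h = v² / 2g.
h = 11.1²/(2·9.81) = 123/19.62 = 6.28 m.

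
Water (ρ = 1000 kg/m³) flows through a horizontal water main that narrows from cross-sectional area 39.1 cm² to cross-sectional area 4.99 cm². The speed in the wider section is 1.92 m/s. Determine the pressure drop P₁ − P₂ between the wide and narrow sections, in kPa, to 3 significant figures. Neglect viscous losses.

ΔP ≈ 111 kPa

By continuity, v₂ = v₁·A₁/A₂ = 1.92·(39.1/4.99) = 15.0 m/s.
Along the horizontal streamline, P + ½ρv² is constant.
P₁ − P₂ = ½·1000·(15.0² − 1.92²) = ½·1000·223 = 111000 Pa.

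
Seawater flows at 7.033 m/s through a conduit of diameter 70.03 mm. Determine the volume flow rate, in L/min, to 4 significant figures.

1625 L/min

Q = A·v = 0.003852 m² × 7.033 m/s = 0.02709 m³/s.
Converting: 0.02709 m³/s × 60000 = 1625 L/min.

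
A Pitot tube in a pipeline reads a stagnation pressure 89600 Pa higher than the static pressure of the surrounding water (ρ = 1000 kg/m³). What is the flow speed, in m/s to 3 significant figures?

v ≈ 13.4 m/s

At the stagnation point the flow is brought to rest, so Bernoulli gives P_stag − P_static = ½ρv².
v = √(2ΔP/ρ) = √(2·89600/1000) = 13.4 m/s.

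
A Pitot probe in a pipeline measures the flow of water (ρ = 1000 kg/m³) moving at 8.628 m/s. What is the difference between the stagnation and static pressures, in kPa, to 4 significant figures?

The dynamic pressure equals the rise in static pressure at the stagnation point: ΔP = ½ρv².
ΔP = ½·1000·8.628² = 37220 Pa.

ΔP ≈ 37.22 kPa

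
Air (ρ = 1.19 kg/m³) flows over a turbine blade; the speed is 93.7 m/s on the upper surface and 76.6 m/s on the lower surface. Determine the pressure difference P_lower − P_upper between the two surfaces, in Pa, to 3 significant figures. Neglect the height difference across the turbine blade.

With negligible Δh, P + ½ρv² is constant, so P_low − P_up = ½ρ(v_up² − v_low²).
ΔP = ½·1.19·(93.7² − 76.6²) = 1730 Pa.

ΔP ≈ 1730 Pa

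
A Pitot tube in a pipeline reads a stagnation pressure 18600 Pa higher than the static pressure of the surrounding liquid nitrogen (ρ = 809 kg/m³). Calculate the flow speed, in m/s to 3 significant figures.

At the stagnation point the flow is brought to rest, so Bernoulli gives P_stag − P_static = ½ρv².
v = √(2ΔP/ρ) = √(2·18600/809) = 6.78 m/s.

6.78 m/s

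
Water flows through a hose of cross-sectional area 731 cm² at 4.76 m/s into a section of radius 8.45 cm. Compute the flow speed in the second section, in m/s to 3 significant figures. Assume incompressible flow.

By continuity, v₂ = v₁·A₁/A₂ = 4.76·(731/224) = 15.5 m/s.

v₂ = 15.5 m/s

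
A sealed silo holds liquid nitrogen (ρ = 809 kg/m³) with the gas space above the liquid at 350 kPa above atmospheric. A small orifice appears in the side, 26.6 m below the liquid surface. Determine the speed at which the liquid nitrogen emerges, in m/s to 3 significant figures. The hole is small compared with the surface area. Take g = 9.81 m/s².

v ≈ 37.2 m/s

Take point 1 at the surface (v₁ ≈ 0) and point 2 at the hole (at atmospheric pressure). Bernoulli: P₁ + ρg h = P_atm + ½ρv₂².
With P₁ − P_atm = 350000 Pa, v₂ = √(2gh + 2ΔP/ρ) = √(2·9.81·26.6 + 2·350000/809) = 37.2 m/s.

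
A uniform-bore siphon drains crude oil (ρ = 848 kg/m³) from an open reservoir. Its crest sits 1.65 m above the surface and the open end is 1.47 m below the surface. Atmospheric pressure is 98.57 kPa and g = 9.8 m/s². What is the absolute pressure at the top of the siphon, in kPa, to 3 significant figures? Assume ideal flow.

From the surface to the outlet (both open to atmosphere, surface at rest): v = √(2g·h_out) = √(2·9.8·1.47) = 5.37 m/s.
Continuity keeps v the same throughout the tube; from surface to crest, P_atm + 0 = P_top + ½ρv² + ρg·h_top.
P_top = 98570 − ½·848·5.37² − 848·9.8·1.65 = 72600 Pa.

P_top ≈ 72.6 kPa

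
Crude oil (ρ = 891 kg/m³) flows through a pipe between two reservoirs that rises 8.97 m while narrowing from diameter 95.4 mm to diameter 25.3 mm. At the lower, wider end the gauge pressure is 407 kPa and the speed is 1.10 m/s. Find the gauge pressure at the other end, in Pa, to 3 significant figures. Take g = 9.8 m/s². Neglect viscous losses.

The volume flow rate is constant, so v₂ = (A₁/A₂)v₁ = (71.5/5.03)·1.10 = 15.6 m/s.
Bernoulli: P₁ + ½ρv₁² + ρg h₁ = P₂ + ½ρv₂² + ρg h₂, so P₂ = P₁ + ½ρ(v₁² − v₂²) − ρg(h₂ − h₁).
P₂ = 407000 + ½·891·(1.10² − 15.6²) − 891·9.8·(+8.97) = 407000 + (-108000) − (78300) = 220000 Pa.

P₂ ≈ 220000 Pa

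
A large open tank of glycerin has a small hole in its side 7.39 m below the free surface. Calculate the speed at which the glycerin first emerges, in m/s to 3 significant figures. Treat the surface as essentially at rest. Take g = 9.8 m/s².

v ≈ 12.0 m/s

The surface is effectively still and both ends are open, so ½v² = gh and v = √(2·9.8·7.39) = 12.0 m/s.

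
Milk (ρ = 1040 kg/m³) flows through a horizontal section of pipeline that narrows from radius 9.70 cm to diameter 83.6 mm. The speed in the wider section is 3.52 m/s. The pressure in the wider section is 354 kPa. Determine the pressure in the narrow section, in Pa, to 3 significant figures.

174000 Pa

By continuity, v₂ = v₁·A₁/A₂ = 3.52·(296/54.9) = 19.0 m/s.
Bernoulli (h₁ = h₂): P₁ − P₂ = ½ρ(v₂² − v₁²).
P₂ = P₁ − ½ρ(v₂² − v₁²) = 354000 − ½·1040·(19.0² − 3.52²) = 354000 − 180000 = 174000 Pa.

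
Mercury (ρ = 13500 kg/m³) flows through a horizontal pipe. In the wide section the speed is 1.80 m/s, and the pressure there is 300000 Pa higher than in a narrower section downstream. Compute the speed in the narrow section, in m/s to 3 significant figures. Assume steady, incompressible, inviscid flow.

v₂ ≈ 6.91 m/s

With h₁ = h₂, rearranging Bernoulli gives v₂ = √(v₁² + 2ΔP/ρ).
v₂ = √(1.80² + 2·300000/13500) = √(3.24 + 44.4) = 6.91 m/s.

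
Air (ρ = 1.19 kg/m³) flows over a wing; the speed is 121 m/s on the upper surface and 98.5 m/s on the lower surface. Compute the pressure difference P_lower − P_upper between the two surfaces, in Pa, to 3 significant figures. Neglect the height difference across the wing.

2940 Pa

Bernoulli (same height): P_lower − P_upper = ½ρ(v_upper² − v_lower²).
ΔP = ½·1.19·(121² − 98.5²) = 2940 Pa.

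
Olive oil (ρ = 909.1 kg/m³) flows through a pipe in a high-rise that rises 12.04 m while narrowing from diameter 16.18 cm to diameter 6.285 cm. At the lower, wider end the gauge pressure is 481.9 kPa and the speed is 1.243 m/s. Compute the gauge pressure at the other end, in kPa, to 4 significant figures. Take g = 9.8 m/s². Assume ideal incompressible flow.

P₂ ≈ 344.5 kPa

By continuity, v₂ = v₁·A₁/A₂ = 1.243·(205.6/31.02) = 8.238 m/s.
Applying Bernoulli between the two ends and solving for P₂: P₂ = P₁ + ½ρ(v₁² − v₂²) − ρgΔh.
P₂ = 481900 + ½·909.1·(1.243² − 8.238²) − 909.1·9.8·(+12.04) = 481900 + (-30140) − (107300) = 344500 Pa.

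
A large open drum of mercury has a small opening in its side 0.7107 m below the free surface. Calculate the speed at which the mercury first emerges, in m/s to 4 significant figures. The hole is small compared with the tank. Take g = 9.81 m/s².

v ≈ 3.734 m/s

With the surface at rest and both surface and jet at atmospheric pressure, Bernoulli gives ρg h = ½ρv², so v = √(2gh) = √(2·9.81·0.7107) = 3.734 m/s.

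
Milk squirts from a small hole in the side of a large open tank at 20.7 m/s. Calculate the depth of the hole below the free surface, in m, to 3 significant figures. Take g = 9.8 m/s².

h ≈ 21.9 m

Torricelli: v = √(2gh), so h = v²/(2g).
h = 20.7²/(2·9.8) = 428/19.60 = 21.9 m.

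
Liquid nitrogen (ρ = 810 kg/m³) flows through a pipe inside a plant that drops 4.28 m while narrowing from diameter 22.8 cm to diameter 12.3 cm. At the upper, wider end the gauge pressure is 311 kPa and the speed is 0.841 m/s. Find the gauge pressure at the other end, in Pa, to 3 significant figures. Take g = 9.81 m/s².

The volume flow rate is constant, so v₂ = (A₁/A₂)v₁ = (408/119)·0.841 = 2.89 m/s.
Bernoulli: P₁ + ½ρv₁² + ρg h₁ = P₂ + ½ρv₂² + ρg h₂, so P₂ = P₁ + ½ρ(v₁² − v₂²) − ρg(h₂ − h₁).
P₂ = 311000 + ½·810·(0.841² − 2.89²) − 810·9.81·(−4.28) = 311000 + (-3100) − (-34000) = 342000 Pa.

342000 Pa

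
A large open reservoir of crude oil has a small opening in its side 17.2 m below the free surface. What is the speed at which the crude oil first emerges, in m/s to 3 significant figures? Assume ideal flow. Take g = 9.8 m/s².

Bernoulli from surface to hole (P equal, v_surface ≈ 0): v = √(2gh) = √(2×9.8×17.2) = 18.4 m/s.

v = 18.4 m/s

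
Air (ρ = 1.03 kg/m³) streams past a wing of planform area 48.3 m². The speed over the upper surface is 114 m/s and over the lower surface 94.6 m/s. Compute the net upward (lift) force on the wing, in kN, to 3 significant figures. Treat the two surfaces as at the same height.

101 kN

The faster flow above has the lower pressure; Bernoulli (same height) gives ΔP = ½ρ(v_up² − v_low²).
ΔP = ½·1.03·(114² − 94.6²) = 2080 Pa.
Lift = ΔP · A = 2080 × 48.3 = 101000 N.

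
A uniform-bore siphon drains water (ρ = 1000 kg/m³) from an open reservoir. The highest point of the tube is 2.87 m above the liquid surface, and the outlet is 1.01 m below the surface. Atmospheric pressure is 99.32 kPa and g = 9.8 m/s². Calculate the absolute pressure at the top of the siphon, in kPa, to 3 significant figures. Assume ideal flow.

P_top ≈ 61.3 kPa

The outlet speed comes from Torricelli: v = √(2g·1.01) = 4.45 m/s.
The bore is uniform, so the speed at the crest is the same v. Bernoulli surface→crest: P_atm = P_top + ½ρv² + ρg·h_top.
P_top = 99320 − ½·1000·4.45² − 1000·9.8·2.87 = 61300 Pa.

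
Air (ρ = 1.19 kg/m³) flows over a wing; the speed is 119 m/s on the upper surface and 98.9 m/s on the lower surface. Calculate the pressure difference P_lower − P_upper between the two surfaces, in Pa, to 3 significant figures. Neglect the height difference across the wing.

The pressure is lower where the speed is higher: ΔP = ½ρ(v_up² − v_low²).
ΔP = ½·1.19·(119² − 98.9²) = 2610 Pa.

ΔP ≈ 2610 Pa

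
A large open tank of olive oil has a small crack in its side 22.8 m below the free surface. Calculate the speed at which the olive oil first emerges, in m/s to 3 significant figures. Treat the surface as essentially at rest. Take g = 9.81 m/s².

Bernoulli from surface to hole (P equal, v_surface ≈ 0): v = √(2gh) = √(2×9.81×22.8) = 21.2 m/s.

21.2 m/s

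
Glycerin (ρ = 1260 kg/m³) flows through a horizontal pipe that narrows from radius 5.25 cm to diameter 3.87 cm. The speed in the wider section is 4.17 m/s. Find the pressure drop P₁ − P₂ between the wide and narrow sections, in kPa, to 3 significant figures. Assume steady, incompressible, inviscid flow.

The volume flow rate is constant, so v₂ = (A₁/A₂)v₁ = (86.6/11.8)·4.17 = 30.7 m/s.
Along the horizontal streamline, P + ½ρv² is constant.
P₁ − P₂ = ½·1260·(30.7² − 4.17²) = ½·1260·925 = 583000 Pa.

ΔP = 583 kPa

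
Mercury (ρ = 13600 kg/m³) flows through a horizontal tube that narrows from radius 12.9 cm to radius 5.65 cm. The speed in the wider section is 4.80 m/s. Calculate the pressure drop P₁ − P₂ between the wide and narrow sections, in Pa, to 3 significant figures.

The volume flow rate is constant, so v₂ = (A₁/A₂)v₁ = (523/100)·4.80 = 25.0 m/s.
Along the horizontal streamline, P + ½ρv² is constant.
P₁ − P₂ = ½·13600·(25.0² − 4.80²) = ½·13600·603 = 4100000 Pa.

ΔP = 4100000 Pa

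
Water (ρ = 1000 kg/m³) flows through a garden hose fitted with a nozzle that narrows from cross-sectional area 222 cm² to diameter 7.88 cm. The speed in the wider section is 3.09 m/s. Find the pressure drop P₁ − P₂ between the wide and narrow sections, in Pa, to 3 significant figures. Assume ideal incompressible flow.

ΔP ≈ 94200 Pa

By continuity, v₂ = v₁·A₁/A₂ = 3.09·(222/48.8) = 14.1 m/s.
Bernoulli (h₁ = h₂): P₁ − P₂ = ½ρ(v₂² − v₁²).
P₁ − P₂ = ½·1000·(14.1² − 3.09²) = ½·1000·188 = 94200 Pa.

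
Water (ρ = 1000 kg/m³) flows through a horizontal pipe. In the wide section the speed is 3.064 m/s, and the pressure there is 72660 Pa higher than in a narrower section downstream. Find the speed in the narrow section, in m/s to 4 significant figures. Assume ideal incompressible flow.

With h₁ = h₂, rearranging Bernoulli gives v₂ = √(v₁² + 2ΔP/ρ).
v₂ = √(3.064² + 2·72660/1000) = √(9.388 + 145.3) = 12.44 m/s.

v₂ ≈ 12.44 m/s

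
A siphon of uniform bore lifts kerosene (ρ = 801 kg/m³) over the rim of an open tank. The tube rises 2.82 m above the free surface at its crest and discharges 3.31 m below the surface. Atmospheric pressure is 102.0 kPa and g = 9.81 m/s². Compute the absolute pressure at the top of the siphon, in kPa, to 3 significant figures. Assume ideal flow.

P_top ≈ 53.8 kPa

Bernoulli surface→outlet gives ½v² = g·h_out, so v = √(2·9.81·3.31) = 8.06 m/s.
The bore is uniform, so the speed at the crest is the same v. Bernoulli surface→crest: P_atm = P_top + ½ρv² + ρg·h_top.
P_top = 102000 − ½·801·8.06² − 801·9.81·2.82 = 53800 Pa.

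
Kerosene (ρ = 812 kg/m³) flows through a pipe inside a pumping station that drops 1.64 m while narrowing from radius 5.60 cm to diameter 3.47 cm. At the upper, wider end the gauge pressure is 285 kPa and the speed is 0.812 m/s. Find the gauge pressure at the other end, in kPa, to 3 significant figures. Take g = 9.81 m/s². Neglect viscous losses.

P₂ = 269 kPa

Continuity gives A₁v₁ = A₂v₂, so v₂ = (98.5 cm²)/(9.46 cm²) × 0.812 m/s = 8.46 m/s.
Bernoulli: P₁ + ½ρv₁² + ρg h₁ = P₂ + ½ρv₂² + ρg h₂, so P₂ = P₁ + ½ρ(v₁² − v₂²) − ρg(h₂ − h₁).
P₂ = 285000 + ½·812·(0.812² − 8.46²) − 812·9.81·(−1.64) = 285000 + (-28800) − (-13100) = 269000 Pa.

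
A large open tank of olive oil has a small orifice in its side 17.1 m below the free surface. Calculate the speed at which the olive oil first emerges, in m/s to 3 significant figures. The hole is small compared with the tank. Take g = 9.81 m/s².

v ≈ 18.3 m/s

Bernoulli from surface to hole (P equal, v_surface ≈ 0): v = √(2gh) = √(2×9.81×17.1) = 18.3 m/s.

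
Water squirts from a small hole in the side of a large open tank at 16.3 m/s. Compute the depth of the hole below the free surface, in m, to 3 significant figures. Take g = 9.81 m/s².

Inverting v = √(2gh) gives h = v² / 2g.
h = 16.3²/(2·9.81) = 266/19.62 = 13.5 m.

h ≈ 13.5 m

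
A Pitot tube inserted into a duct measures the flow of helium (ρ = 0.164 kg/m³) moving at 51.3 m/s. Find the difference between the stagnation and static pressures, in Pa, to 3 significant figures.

ΔP ≈ 216 Pa

Bernoulli between the free stream and the stagnation point: ½ρv² = P_stag − P_static.
ΔP = ½·0.164·51.3² = 216 Pa.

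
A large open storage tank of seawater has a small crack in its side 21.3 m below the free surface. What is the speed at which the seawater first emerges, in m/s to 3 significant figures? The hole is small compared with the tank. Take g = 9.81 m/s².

v ≈ 20.4 m/s

Bernoulli from surface to hole (P equal, v_surface ≈ 0): v = √(2gh) = √(2×9.81×21.3) = 20.4 m/s.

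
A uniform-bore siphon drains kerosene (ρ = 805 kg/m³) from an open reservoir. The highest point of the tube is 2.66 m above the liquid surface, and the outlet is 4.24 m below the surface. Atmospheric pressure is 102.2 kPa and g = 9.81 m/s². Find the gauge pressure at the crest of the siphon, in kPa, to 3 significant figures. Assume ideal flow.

The outlet speed comes from Torricelli: v = √(2g·4.24) = 9.12 m/s.
With constant cross-section the crest speed equals v; applying Bernoulli from the surface up to the crest, P_top = P_atm − ½ρv² − ρg·h_top.
P_top = 102200 − ½·805·9.12² − 805·9.81·2.66 = 47700 Pa. So P_gauge = P_top − P_atm = -54500 Pa.

P_gauge ≈ -54.5 kPa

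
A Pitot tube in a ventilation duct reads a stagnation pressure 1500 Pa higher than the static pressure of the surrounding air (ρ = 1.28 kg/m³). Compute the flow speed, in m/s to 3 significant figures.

v ≈ 48.4 m/s

Bernoulli between the free stream and the stagnation point: ½ρv² = P_stag − P_static.
v = √(2ΔP/ρ) = √(2·1500/1.28) = 48.4 m/s.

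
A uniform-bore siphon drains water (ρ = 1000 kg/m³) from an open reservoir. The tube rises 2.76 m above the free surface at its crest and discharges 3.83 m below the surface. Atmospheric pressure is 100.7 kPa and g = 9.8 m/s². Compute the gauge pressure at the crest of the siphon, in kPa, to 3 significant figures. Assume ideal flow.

Bernoulli surface→outlet gives ½v² = g·h_out, so v = √(2·9.8·3.83) = 8.66 m/s.
The bore is uniform, so the speed at the crest is the same v. Bernoulli surface→crest: P_atm = P_top + ½ρv² + ρg·h_top.
P_top = 100700 − ½·1000·8.66² − 1000·9.8·2.76 = 36100 Pa. So P_gauge = P_top − P_atm = -64600 Pa.

P_gauge ≈ -64.6 kPa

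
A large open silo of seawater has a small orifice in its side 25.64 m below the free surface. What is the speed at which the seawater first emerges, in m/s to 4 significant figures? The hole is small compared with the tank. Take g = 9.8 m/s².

Bernoulli from surface to hole (P equal, v_surface ≈ 0): v = √(2gh) = √(2×9.8×25.64) = 22.42 m/s.

22.42 m/s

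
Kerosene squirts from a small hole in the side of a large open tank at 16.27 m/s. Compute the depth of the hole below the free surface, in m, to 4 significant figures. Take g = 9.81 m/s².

h ≈ 13.49 m

For a small hole in a large open tank, ½v² = gh, giving h = v²/(2g).
h = 16.27²/(2·9.81) = 264.7/19.62 = 13.49 m.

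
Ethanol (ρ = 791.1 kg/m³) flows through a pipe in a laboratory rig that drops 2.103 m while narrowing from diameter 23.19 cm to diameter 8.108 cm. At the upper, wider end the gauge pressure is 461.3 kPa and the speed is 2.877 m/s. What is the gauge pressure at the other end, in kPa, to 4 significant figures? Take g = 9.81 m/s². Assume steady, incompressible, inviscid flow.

Continuity gives A₁v₁ = A₂v₂, so v₂ = (422.4 cm²)/(51.63 cm²) × 2.877 m/s = 23.53 m/s.
Energy conservation along the streamline gives P₂ = P₁ − ½ρ(v₂² − v₁²) − ρg(h₂ − h₁).
P₂ = 461300 + ½·791.1·(2.877² − 23.53²) − 791.1·9.81·(−2.103) = 461300 + (-215800) − (-16320) = 261800 Pa.

P₂ ≈ 261.8 kPa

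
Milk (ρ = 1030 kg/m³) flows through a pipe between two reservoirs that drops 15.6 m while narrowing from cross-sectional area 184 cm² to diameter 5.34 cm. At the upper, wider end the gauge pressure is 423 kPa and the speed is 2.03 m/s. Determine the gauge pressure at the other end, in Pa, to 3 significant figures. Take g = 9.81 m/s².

440000 Pa

By continuity, v₂ = v₁·A₁/A₂ = 2.03·(184/22.4) = 16.7 m/s.
Bernoulli: P₁ + ½ρv₁² + ρg h₁ = P₂ + ½ρv₂² + ρg h₂, so P₂ = P₁ + ½ρ(v₁² − v₂²) − ρg(h₂ − h₁).
P₂ = 423000 + ½·1030·(2.03² − 16.7²) − 1030·9.81·(−15.6) = 423000 + (-141000) − (-158000) = 440000 Pa.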